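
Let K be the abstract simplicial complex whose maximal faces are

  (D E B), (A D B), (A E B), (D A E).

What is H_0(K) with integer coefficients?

K has 4 vertices, 6 edges, 4 triangles.
rank ∂_0 = 0, rank ∂_1 = 3 ⇒ b_0 = 4 − 0 − 3 = 1; all invariant factors of ∂_1 are 1 so no torsion. So H_0 ≅ Z.

H_0 = Z.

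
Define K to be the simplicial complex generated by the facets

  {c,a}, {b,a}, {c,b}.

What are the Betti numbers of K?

b_0 = 1, b_1 = 1.

Order the vertices as a < b < c. Listing each simplex with vertices in this order, K has dimension 1 with simplices:

  0-simplices (3): a, b, c
  1-simplices (3): ab, ac, bc

Hence C_0 ≅ Z^3, C_1 ≅ Z^3.

∂_1: C_1 → C_0 is given by ∂[p,q] = [q] − [p]. For instance
  ∂ac = c − a.
As a 3×3 matrix over Z this has rank 2, with invariant factors (1,1).

Computing H_k = (kernel of ∂_k) / (image of ∂_{k+1}):

  H_0: rank C_0 − rank ∂_1 = 3 − 2 = 1, and the invariant factors of ∂_1 are all 1, so H_0 = Z.
  H_1: rank ker ∂_1 − rank ∂_2 = (3 − 2) − 0 = 1, and there is no ∂_2, so H_1 = Z.

As a check, the Euler characteristic is 3 − 3 = 0, which agrees with 1 − 1 = 0.

Hence the Betti numbers are b_0 = 1, b_1 = 1.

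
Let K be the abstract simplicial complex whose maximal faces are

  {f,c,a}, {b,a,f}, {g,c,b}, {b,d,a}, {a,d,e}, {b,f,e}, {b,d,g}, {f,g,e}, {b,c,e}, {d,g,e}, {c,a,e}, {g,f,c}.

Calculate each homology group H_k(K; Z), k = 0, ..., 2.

H_0 = Z,  H_1 = Z/2Z,  H_2 = 0.

We work with the vertex ordering a < b < c < d < e < f < g. The simplices of K, each written with vertices in increasing order, are:

  0-simplices (7): a, b, c, d, e, f, g
  1-simplices (18): ab, ac, ad, ae, af, bc, bd, be, bf, bg, ce, cf, cg, de, dg, ef, eg, fg
  2-simplices (12): abd, abf, ace, acf, ade, bce, bcg, bdg, bef, cfg, deg, efg

so the chain groups are C_0 ≅ Z^7, C_1 ≅ Z^18, C_2 ≅ Z^12.

The boundary map ∂_1: C_1 → C_0 is given by ∂[p,q] = [q] − [p].
The 7×18 boundary matrix has rank 6 and Smith normal form diag(1,1,1,1,1,1).

∂_2: C_2 → C_1 maps a triangle to the signed sum of its edges. For instance
  ∂bcg = cg − bg + bc,
  ∂bce = ce − be + bc.
As a 18×12 matrix over Z this has rank 12, with invariant factors (1,1,1,1,1,1,1,1,1,1,1,2).

Reading off H_k = ker ∂_k / im ∂_{k+1}:

  H_0: rank C_0 − rank ∂_1 = 7 − 6 = 1, and the invariant factors of ∂_1 are all 1, so H_0 = Z.
  H_1: rank ker ∂_1 − rank ∂_2 = (18 − 6) − 12 = 0, and ∂_2 has invariant factor 2 > 1, so H_1 = Z/2Z.
  H_2: rank ker ∂_2 − rank ∂_3 = (12 − 12) − 0 = 0, and there is no ∂_3, so H_2 = 0.

As a check, the Euler characteristic is 7 − 18 + 12 = 1, which agrees with 1 − 0 + 0 = 1.
(K is a triangulation of the real projective plane RP^2.)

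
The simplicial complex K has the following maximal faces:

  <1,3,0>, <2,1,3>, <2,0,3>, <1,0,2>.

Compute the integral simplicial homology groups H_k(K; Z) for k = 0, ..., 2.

H_0 ≅ Z,  H_1 = 0,  H_2 ≅ Z.

K has 4 vertices, 6 edges, 4 triangles.
rank ∂_0 = 0, rank ∂_1 = 3 ⇒ b_0 = 4 − 0 − 3 = 1; all invariant factors of ∂_1 are 1 so no torsion. So H_0 = Z.
rank ∂_1 = 3, rank ∂_2 = 3 ⇒ b_1 = 6 − 3 − 3 = 0; all invariant factors of ∂_2 are 1 so no torsion. So H_1 = 0.
rank ∂_2 = 3, rank ∂_3 = 0 ⇒ b_2 = 4 − 3 − 0 = 1. So H_2 = Z.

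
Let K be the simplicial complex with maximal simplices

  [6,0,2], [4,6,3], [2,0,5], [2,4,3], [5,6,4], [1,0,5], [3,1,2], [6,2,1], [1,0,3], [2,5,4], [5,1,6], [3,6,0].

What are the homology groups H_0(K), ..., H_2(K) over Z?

Fix the vertex order 0 < 1 < 2 < 3 < 4 < 5 < 6 and write every simplex with vertices in increasing order. Then dim K = 2 and the simplices of K are:

  0-simplices (7): [0], [1], [2], [3], [4], [5], [6]
  1-simplices (18): [0,1], [0,2], [0,3], [0,5], [0,6], [1,2], [1,3], [1,5], [1,6], [2,3], [2,4], [2,5], [2,6], [3,4], [3,6], [4,5], [4,6], [5,6]
  2-simplices (12): [0,1,3], [0,1,5], [0,2,5], [0,2,6], [0,3,6], [1,2,3], [1,2,6], [1,5,6], [2,3,4], [2,4,5], [3,4,6], [4,5,6]

Hence C_0 ≅ Z^7, C_1 ≅ Z^18, C_2 ≅ Z^12.

∂_1: C_1 → C_0 sends each edge [p,q] (with p < q) to q − p.
As a 7×18 matrix over Z this has rank 6, with invariant factors (1,1,1,1,1,1).

The boundary map ∂_2: C_2 → C_1 maps a triangle to the signed sum of its edges. For instance
  ∂[3,4,6] = [4,6] − [3,6] + [3,4],
  ∂[1,2,6] = [2,6] − [1,6] + [1,2].
The resulting 18×12 matrix has rank 12, and its Smith normal form has invariant factors (1,1,1,1,1,1,1,1,1,1,1,2).

Computing H_k = (kernel of ∂_k) / (image of ∂_{k+1}):

  H_0: rank C_0 − rank ∂_1 = 7 − 6 = 1, and the invariant factors of ∂_1 are all 1, so H_0 = Z.
  H_1: rank ker ∂_1 − rank ∂_2 = (18 − 6) − 12 = 0, and ∂_2 has invariant factor 2 > 1, so H_1 = Z_2.
  H_2: rank ker ∂_2 − rank ∂_3 = (12 − 12) − 0 = 0, and there is no ∂_3, so H_2 = 0.

(K is a triangulation of the real projective plane RP^2.)

H_0 = Z,  H_1 = Z_2,  H_2 = 0.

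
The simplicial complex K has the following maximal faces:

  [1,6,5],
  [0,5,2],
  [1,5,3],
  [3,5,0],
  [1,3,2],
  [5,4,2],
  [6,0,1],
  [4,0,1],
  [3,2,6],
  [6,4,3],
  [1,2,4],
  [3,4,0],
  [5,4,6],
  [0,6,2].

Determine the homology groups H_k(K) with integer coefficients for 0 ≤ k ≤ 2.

K has 7 vertices, 21 edges, 14 triangles.
rank ∂_0 = 0, rank ∂_1 = 6 ⇒ b_0 = 7 − 0 − 6 = 1; all invariant factors of ∂_1 are 1 so no torsion. So H_0 ≅ Z.
rank ∂_1 = 6, rank ∂_2 = 13 ⇒ b_1 = 21 − 6 − 13 = 2; all invariant factors of ∂_2 are 1 so no torsion. So H_1 ≅ Z^2.
rank ∂_2 = 13, rank ∂_3 = 0 ⇒ b_2 = 14 − 13 − 0 = 1. So H_2 ≅ Z.

H_0 = Z,  H_1 = Z^2,  H_2 = Z.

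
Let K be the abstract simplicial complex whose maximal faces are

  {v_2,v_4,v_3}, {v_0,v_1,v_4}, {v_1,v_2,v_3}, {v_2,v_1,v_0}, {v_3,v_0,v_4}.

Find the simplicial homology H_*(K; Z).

Fix the vertex order v_0 < v_1 < v_2 < v_3 < v_4 and write every simplex with vertices in increasing order. Then dim K = 2 and the simplices of K are:

  0-simplices (5): [v_0], [v_1], [v_2], [v_3], [v_4]
  1-simplices (10): [v_0,v_1], [v_0,v_2], [v_0,v_3], [v_0,v_4], [v_1,v_2], [v_1,v_3], [v_1,v_4], [v_2,v_3], [v_2,v_4], [v_3,v_4]
  2-simplices (5): [v_0,v_1,v_2], [v_0,v_1,v_4], [v_0,v_3,v_4], [v_1,v_2,v_3], [v_2,v_3,v_4]

so the chain groups are C_0 ≅ Z^5, C_1 ≅ Z^10, C_2 ≅ Z^5.

∂_1: C_1 → C_0 is given by ∂[p,q] = [q] − [p]. For instance
  ∂[v_2,v_4] = [v_4] − [v_2].
The resulting 5×10 matrix has rank 4, and its Smith normal form has invariant factors (1,1,1,1).

The boundary map ∂_2: C_2 → C_1 acts by ∂[p,q,r] = [q,r] − [p,r] + [p,q]. For instance
  ∂[v_0,v_1,v_4] = [v_1,v_4] − [v_0,v_4] + [v_0,v_1],
  ∂[v_0,v_1,v_2] = [v_1,v_2] − [v_0,v_2] + [v_0,v_1].
The resulting 10×5 matrix has rank 5, and its Smith normal form has invariant factors (1,1,1,1,1).

Computing H_k = (kernel of ∂_k) / (image of ∂_{k+1}):

  H_0: rank C_0 − rank ∂_1 = 5 − 4 = 1, and the invariant factors of ∂_1 are all 1, so H_0 = Z.
  H_1: rank ker ∂_1 − rank ∂_2 = (10 − 4) − 5 = 1, and the invariant factors of ∂_2 are all 1, so H_1 = Z.
  H_2: rank ker ∂_2 − rank ∂_3 = (5 − 5) − 0 = 0, and there is no ∂_3, so H_2 = 0.

As a check, the Euler characteristic is 5 − 10 + 5 = 0, which agrees with 1 − 1 + 0 = 0.
(K is a triangulation of the Möbius band.)

H_0 = Z,  H_1 = Z,  H_2 = 0.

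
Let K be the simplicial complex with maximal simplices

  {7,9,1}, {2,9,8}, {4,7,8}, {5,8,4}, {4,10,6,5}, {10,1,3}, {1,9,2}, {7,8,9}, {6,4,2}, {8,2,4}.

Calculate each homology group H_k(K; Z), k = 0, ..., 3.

Take the total order 1 < 2 < 3 < 4 < 5 < 6 < 7 < 8 < 9 < 10 on the vertex set. Then K (dimension 3) consists of the simplices:

  0-simplices (10): [1], [2], [3], [4], [5], [6], [7], [8], [9], [10]
  1-simplices (22): [1,2], [1,3], [1,7], [1,9], [1,10], [2,4], [2,6], [2,8], [2,9], [3,10], [4,5], [4,6], [4,7], [4,8], [4,10], [5,6], [5,8], [5,10], [6,10], [7,8], [7,9], [8,9]
  2-simplices (13): [1,2,9], [1,3,10], [1,7,9], [2,4,6], [2,4,8], [2,8,9], [4,5,6], [4,5,8], [4,5,10], [4,6,10], [4,7,8], [5,6,10], [7,8,9]
  3-simplices (1): [4,5,6,10]

giving chain groups C_0 ≅ Z^10, C_1 ≅ Z^22, C_2 ≅ Z^13, C_3 ≅ Z^1.

Boundary ∂_1: C_1 → C_0 maps an edge to its endpoints' difference, ∂[p,q] = q − p.
As a 10×22 matrix over Z this has rank 9, with invariant factors (1,1,1,1,1,1,1,1,1).

The boundary map ∂_2: C_2 → C_1 acts by ∂[p,q,r] = [q,r] − [p,r] + [p,q]. For instance
  ∂[5,6,10] = [6,10] − [5,10] + [5,6],
  ∂[2,8,9] = [8,9] − [2,9] + [2,8].
As a 22×13 matrix over Z this has rank 12, with invariant factors (1,1,1,1,1,1,1,1,1,1,1,1).

The boundary map ∂_3: C_3 → C_2 sends each 3-simplex σ to the alternating sum Σ_i (−1)^i (σ with its i-th vertex removed). For instance
  ∂[4,5,6,10] = [5,6,10] − [4,6,10] + [4,5,10] − [4,5,6].
The resulting 13×1 matrix has rank 1, and its Smith normal form has invariant factors (1).

Now H_k = ker ∂_k / im ∂_{k+1}, so:

  H_0: rank C_0 − rank ∂_1 = 10 − 9 = 1, and the invariant factors of ∂_1 are all 1, so H_0 = Z.
  H_1: rank ker ∂_1 − rank ∂_2 = (22 − 9) − 12 = 1, and the invariant factors of ∂_2 are all 1, so H_1 = Z.
  H_2: rank ker ∂_2 − rank ∂_3 = (13 − 12) − 1 = 0, and the invariant factors of ∂_3 are all 1, so H_2 = 0.
  H_3: rank ker ∂_3 − rank ∂_4 = (1 − 1) − 0 = 0, and there is no ∂_4, so H_3 = 0.

As a check, the Euler characteristic is 10 − 22 + 13 − 1 = 0, which agrees with 1 − 1 + 0 − 0 = 0.

H_0 = Z,  H_1 = Z,  H_2 = 0,  H_3 = 0.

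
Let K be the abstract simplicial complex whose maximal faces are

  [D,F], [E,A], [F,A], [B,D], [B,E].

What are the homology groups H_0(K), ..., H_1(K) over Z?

H_0 ≅ Z,  H_1 ≅ Z.

Order the vertices as A < B < D < E < F. Listing each simplex with vertices in this order, K has dimension 1 with simplices:

  0-simplices (5): A, B, D, E, F
  1-simplices (5): AE, AF, BD, BE, DF

so the chain groups are C_0 ≅ Z^5, C_1 ≅ Z^5.

∂_1: C_1 → C_0 is given by ∂[p,q] = [q] − [p]. For instance
  ∂AF = F − A.
As a 5×5 matrix over Z this has rank 4, with invariant factors (1,1,1,1).

From H_k ≅ ker(∂_k) / im(∂_{k+1}) we obtain:

  H_0: rank C_0 − rank ∂_1 = 5 − 4 = 1, and the invariant factors of ∂_1 are all 1, so H_0 = Z.
  H_1: rank ker ∂_1 − rank ∂_2 = (5 − 4) − 0 = 1, and there is no ∂_2, so H_1 = Z.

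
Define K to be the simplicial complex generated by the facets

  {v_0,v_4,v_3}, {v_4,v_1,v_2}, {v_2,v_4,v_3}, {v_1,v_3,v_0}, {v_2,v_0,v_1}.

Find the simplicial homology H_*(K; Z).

H_0 ≅ Z,  H_1 ≅ Z,  H_2 = 0.

Order the vertices as v_0 < v_1 < v_2 < v_3 < v_4. Listing each simplex with vertices in this order, K has dimension 2 with simplices:

  0-simplices (5): [v_0], [v_1], [v_2], [v_3], [v_4]
  1-simplices (10): [v_0,v_1], [v_0,v_2], [v_0,v_3], [v_0,v_4], [v_1,v_2], [v_1,v_3], [v_1,v_4], [v_2,v_3], [v_2,v_4], [v_3,v_4]
  2-simplices (5): [v_0,v_1,v_2], [v_0,v_1,v_3], [v_0,v_3,v_4], [v_1,v_2,v_4], [v_2,v_3,v_4]

giving chain groups C_0 ≅ Z^5, C_1 ≅ Z^10, C_2 ≅ Z^5.

The boundary map ∂_1: C_1 → C_0 maps an edge to its endpoints' difference, ∂[p,q] = q − p.
This gives a 5×10 integer matrix of rank 4; reducing to Smith normal form yields diagonal entries (1,1,1,1).

Boundary ∂_2: C_2 → C_1 acts by ∂[p,q,r] = [q,r] − [p,r] + [p,q]. For instance
  ∂[v_1,v_2,v_4] = [v_2,v_4] − [v_1,v_4] + [v_1,v_2],
  ∂[v_2,v_3,v_4] = [v_3,v_4] − [v_2,v_4] + [v_2,v_3].
This gives a 10×5 integer matrix of rank 5; reducing to Smith normal form yields diagonal entries (1,1,1,1,1).

Computing H_k = (kernel of ∂_k) / (image of ∂_{k+1}):

  H_0: rank C_0 − rank ∂_1 = 5 − 4 = 1, and the invariant factors of ∂_1 are all 1, so H_0 = Z.
  H_1: rank ker ∂_1 − rank ∂_2 = (10 − 4) − 5 = 1, and the invariant factors of ∂_2 are all 1, so H_1 = Z.
  H_2: rank ker ∂_2 − rank ∂_3 = (5 − 5) − 0 = 0, and there is no ∂_3, so H_2 = 0.

(K is a triangulation of the Möbius band.)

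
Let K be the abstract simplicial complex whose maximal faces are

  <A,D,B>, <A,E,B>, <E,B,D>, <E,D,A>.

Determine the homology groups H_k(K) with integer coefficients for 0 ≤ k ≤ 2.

H_0 = Z,  H_1 = 0,  H_2 = Z.

Fix the vertex order A < B < D < E and write every simplex with vertices in increasing order. Then dim K = 2 and the simplices of K are:

  0-simplices (4): A, B, D, E
  1-simplices (6): AB, AD, AE, BD, BE, DE
  2-simplices (4): ABD, ABE, ADE, BDE

Hence C_0 ≅ Z^4, C_1 ≅ Z^6, C_2 ≅ Z^4.

The boundary map ∂_1: C_1 → C_0 sends each edge [p,q] (with p < q) to q − p. For instance
  ∂AE = E − A.
This gives a 4×6 integer matrix of rank 3; reducing to Smith normal form yields diagonal entries (1,1,1).

The boundary map ∂_2: C_2 → C_1 maps a triangle to the signed sum of its edges. For instance
  ∂BDE = DE − BE + BD,
  ∂ABE = BE − AE + AB.
The resulting 6×4 matrix has rank 3, and its Smith normal form has invariant factors (1,1,1).

Reading off H_k = ker ∂_k / im ∂_{k+1}:

  H_0: rank C_0 − rank ∂_1 = 4 − 3 = 1, and the invariant factors of ∂_1 are all 1, so H_0 = Z.
  H_1: rank ker ∂_1 − rank ∂_2 = (6 − 3) − 3 = 0, and the invariant factors of ∂_2 are all 1, so H_1 = 0.
  H_2: rank ker ∂_2 − rank ∂_3 = (4 − 3) − 0 = 1, and there is no ∂_3, so H_2 = Z.

(K is a triangulation of the 2-sphere S^2.)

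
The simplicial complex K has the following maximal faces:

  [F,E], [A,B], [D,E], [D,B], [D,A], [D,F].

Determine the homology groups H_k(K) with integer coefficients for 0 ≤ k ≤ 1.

H_0 = Z,  H_1 = Z^2.

Fix the vertex order A < B < D < E < F and write every simplex with vertices in increasing order. Then dim K = 1 and the simplices of K are:

  0-simplices (5): A, B, D, E, F
  1-simplices (6): AB, AD, BD, DE, DF, EF

so the chain groups are C_0 ≅ Z^5, C_1 ≅ Z^6.

∂_1: C_1 → C_0 sends each edge [p,q] (with p < q) to q − p.
The 5×6 boundary matrix has rank 4 and Smith normal form diag(1,1,1,1).

From H_k ≅ ker(∂_k) / im(∂_{k+1}) we obtain:

  H_0: rank C_0 − rank ∂_1 = 5 − 4 = 1, and the invariant factors of ∂_1 are all 1, so H_0 = Z.
  H_1: rank ker ∂_1 − rank ∂_2 = (6 − 4) − 0 = 2, and there is no ∂_2, so H_1 = Z^2.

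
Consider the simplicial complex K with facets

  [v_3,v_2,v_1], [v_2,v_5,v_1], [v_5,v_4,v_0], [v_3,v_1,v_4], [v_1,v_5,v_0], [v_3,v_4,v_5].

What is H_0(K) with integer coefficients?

H_0 = Z.

Take the total order v_0 < v_1 < v_2 < v_3 < v_4 < v_5 on the vertex set. Then K (dimension 2) consists of the simplices:

  0-simplices (6): [v_0], [v_1], [v_2], [v_3], [v_4], [v_5]
  1-simplices (12): [v_0,v_1], [v_0,v_4], [v_0,v_5], [v_1,v_2], [v_1,v_3], [v_1,v_4], [v_1,v_5], [v_2,v_3], [v_2,v_5], [v_3,v_4], [v_3,v_5], [v_4,v_5]
  2-simplices (6): [v_0,v_1,v_5], [v_0,v_4,v_5], [v_1,v_2,v_3], [v_1,v_2,v_5], [v_1,v_3,v_4], [v_3,v_4,v_5]

giving chain groups C_0 ≅ Z^6, C_1 ≅ Z^12, C_2 ≅ Z^6.

The boundary map ∂_1: C_1 → C_0 maps an edge to its endpoints' difference, ∂[p,q] = q − p. For instance
  ∂[v_1,v_5] = [v_5] − [v_1].
As a 6×12 matrix over Z this has rank 5, with invariant factors (1,1,1,1,1).

The boundary map ∂_2: C_2 → C_1 sends each 2-simplex [p,q,r] to [q,r] − [p,r] + [p,q]. For instance
  ∂[v_1,v_3,v_4] = [v_3,v_4] − [v_1,v_4] + [v_1,v_3],
  ∂[v_3,v_4,v_5] = [v_4,v_5] − [v_3,v_5] + [v_3,v_4].
This gives a 12×6 integer matrix of rank 6; reducing to Smith normal form yields diagonal entries (1,1,1,1,1,1).

Reading off H_k = ker ∂_k / im ∂_{k+1}:

  H_0: rank C_0 − rank ∂_1 = 6 − 5 = 1, and the invariant factors of ∂_1 are all 1, so H_0 = Z.

(K is a triangulation of the cylinder S^1 x I.)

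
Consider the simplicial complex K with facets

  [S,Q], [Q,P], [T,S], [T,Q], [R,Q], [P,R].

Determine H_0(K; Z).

We work with the vertex ordering P < Q < R < S < T. The simplices of K, each written with vertices in increasing order, are:

  0-simplices (5): P, Q, R, S, T
  1-simplices (6): PQ, PR, QR, QS, QT, ST

Hence C_0 ≅ Z^5, C_1 ≅ Z^6.

∂_1: C_1 → C_0 sends each edge [p,q] (with p < q) to q − p. For instance
  ∂QR = R − Q.
The resulting 5×6 matrix has rank 4, and its Smith normal form has invariant factors (1,1,1,1).

Now H_k = ker ∂_k / im ∂_{k+1}, so:

  H_0: rank C_0 − rank ∂_1 = 5 − 4 = 1, and the invariant factors of ∂_1 are all 1, so H_0 ≅ Z.

H_0 ≅ Z.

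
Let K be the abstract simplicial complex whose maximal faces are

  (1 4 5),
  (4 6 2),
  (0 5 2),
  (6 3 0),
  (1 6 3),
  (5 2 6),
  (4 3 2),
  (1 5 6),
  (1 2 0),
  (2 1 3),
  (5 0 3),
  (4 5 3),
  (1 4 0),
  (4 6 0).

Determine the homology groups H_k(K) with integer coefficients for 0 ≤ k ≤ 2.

We work with the vertex ordering 0 < 1 < 2 < 3 < 4 < 5 < 6. The simplices of K, each written with vertices in increasing order, are:

  0-simplices (7): [0], [1], [2], [3], [4], [5], [6]
  1-simplices (21): [0,1], [0,2], [0,3], [0,4], [0,5], [0,6], [1,2], [1,3], [1,4], [1,5], [1,6], [2,3], [2,4], [2,5], [2,6], [3,4], [3,5], [3,6], [4,5], [4,6], [5,6]
  2-simplices (14): [0,1,2], [0,1,4], [0,2,5], [0,3,5], [0,3,6], [0,4,6], [1,2,3], [1,3,6], [1,4,5], [1,5,6], [2,3,4], [2,4,6], [2,5,6], [3,4,5]

Hence C_0 ≅ Z^7, C_1 ≅ Z^21, C_2 ≅ Z^14.

The boundary map ∂_1: C_1 → C_0 is given by ∂[p,q] = [q] − [p].
The resulting 7×21 matrix has rank 6, and its Smith normal form has invariant factors (1,1,1,1,1,1).

Boundary ∂_2: C_2 → C_1 maps a triangle to the signed sum of its edges. For instance
  ∂[1,5,6] = [5,6] − [1,6] + [1,5],
  ∂[0,3,5] = [3,5] − [0,5] + [0,3].
The 21×14 boundary matrix has rank 13 and Smith normal form diag(1,1,1,1,1,1,1,1,1,1,1,1,1).

From H_k ≅ ker(∂_k) / im(∂_{k+1}) we obtain:

  H_0: rank C_0 − rank ∂_1 = 7 − 6 = 1, and the invariant factors of ∂_1 are all 1, so H_0 ≅ Z.
  H_1: rank ker ∂_1 − rank ∂_2 = (21 − 6) − 13 = 2, and the invariant factors of ∂_2 are all 1, so H_1 ≅ Z^2.
  H_2: rank ker ∂_2 − rank ∂_3 = (14 − 13) − 0 = 1, and there is no ∂_3, so H_2 ≅ Z.

As a check, the Euler characteristic is 7 − 21 + 14 = 0, which agrees with 1 − 2 + 1 = 0.

H_0 = Z,  H_1 = Z^2,  H_2 = Z.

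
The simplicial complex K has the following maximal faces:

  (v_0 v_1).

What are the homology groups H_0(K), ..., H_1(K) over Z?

H_0 = Z,  H_1 = 0.

Take the total order v_0 < v_1 on the vertex set. Then K (dimension 1) consists of the simplices:

  0-simplices (2): [v_0], [v_1]
  1-simplices (1): [v_0,v_1]

giving chain groups C_0 ≅ Z^2, C_1 ≅ Z^1.

∂_1: C_1 → C_0 maps an edge to its endpoints' difference, ∂[p,q] = q − p. For instance
  ∂[v_0,v_1] = [v_1] − [v_0].
As a 2×1 matrix over Z this has rank 1, with invariant factors (1).

Now H_k = ker ∂_k / im ∂_{k+1}, so:

  H_0: rank C_0 − rank ∂_1 = 2 − 1 = 1, and the invariant factors of ∂_1 are all 1, so H_0 = Z.
  H_1: rank ker ∂_1 − rank ∂_2 = (1 − 1) − 0 = 0, and there is no ∂_2, so H_1 = 0.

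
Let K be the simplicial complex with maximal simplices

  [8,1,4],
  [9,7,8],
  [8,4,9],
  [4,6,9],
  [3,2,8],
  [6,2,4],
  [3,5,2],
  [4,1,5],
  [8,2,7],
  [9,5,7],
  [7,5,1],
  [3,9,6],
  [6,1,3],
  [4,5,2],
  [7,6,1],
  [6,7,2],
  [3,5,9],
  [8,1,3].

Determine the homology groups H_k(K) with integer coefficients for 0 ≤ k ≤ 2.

H_0 = Z,  H_1 = Z^2,  H_2 = Z.

We work with the vertex ordering 1 < 2 < 3 < 4 < 5 < 6 < 7 < 8 < 9. The simplices of K, each written with vertices in increasing order, are:

  0-simplices (9): [1], [2], [3], [4], [5], [6], [7], [8], [9]
  1-simplices (27): (27 of them)
  2-simplices (18): [1,3,6], [1,3,8], [1,4,5], [1,4,8], [1,5,7], [1,6,7], [2,3,5], [2,3,8], [2,4,5], [2,4,6], [2,6,7], [2,7,8], [3,5,9], [3,6,9], [4,6,9], [4,8,9], [5,7,9], [7,8,9]

Hence C_0 ≅ Z^9, C_1 ≅ Z^27, C_2 ≅ Z^18.

The boundary map ∂_1: C_1 → C_0 maps an edge to its endpoints' difference, ∂[p,q] = q − p. For instance
  ∂[2,6] = [6] − [2].
The 9×27 boundary matrix has rank 8 and Smith normal form diag(1,1,1,1,1,1,1,1).

Boundary ∂_2: C_2 → C_1 sends each 2-simplex [p,q,r] to [q,r] − [p,r] + [p,q]. For instance
  ∂[4,6,9] = [6,9] − [4,9] + [4,6],
  ∂[1,3,6] = [3,6] − [1,6] + [1,3].
The 27×18 boundary matrix has rank 17 and Smith normal form diag(1,1,1,1,1,1,1,1,1,1,1,1,1,1,1,1,1).

Computing H_k = (kernel of ∂_k) / (image of ∂_{k+1}):

  H_0: rank C_0 − rank ∂_1 = 9 − 8 = 1, and the invariant factors of ∂_1 are all 1, so H_0 ≅ Z.
  H_1: rank ker ∂_1 − rank ∂_2 = (27 − 8) − 17 = 2, and the invariant factors of ∂_2 are all 1, so H_1 ≅ Z^2.
  H_2: rank ker ∂_2 − rank ∂_3 = (18 − 17) − 0 = 1, and there is no ∂_3, so H_2 ≅ Z.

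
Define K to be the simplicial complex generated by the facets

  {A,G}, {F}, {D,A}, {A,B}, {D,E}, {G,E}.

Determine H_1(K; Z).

Order the vertices as A < B < D < E < F < G. Listing each simplex with vertices in this order, K has dimension 1 with simplices:

  0-simplices (6): A, B, D, E, F, G
  1-simplices (5): AB, AD, AG, DE, EG

Hence C_0 ≅ Z^6, C_1 ≅ Z^5.

The boundary map ∂_1: C_1 → C_0 sends each edge [p,q] (with p < q) to q − p.
As a 6×5 matrix over Z this has rank 4, with invariant factors (1,1,1,1).

Computing H_k = (kernel of ∂_k) / (image of ∂_{k+1}):

  H_1: rank ker ∂_1 − rank ∂_2 = (5 − 4) − 0 = 1, and there is no ∂_2, so H_1 = Z.

H_1 = Z.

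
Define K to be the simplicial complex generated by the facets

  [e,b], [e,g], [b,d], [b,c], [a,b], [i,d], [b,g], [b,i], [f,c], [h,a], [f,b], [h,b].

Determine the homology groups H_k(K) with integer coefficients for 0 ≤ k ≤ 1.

H_0 = Z,  H_1 = Z^4.

Fix the vertex order a < b < c < d < e < f < g < h < i and write every simplex with vertices in increasing order. Then dim K = 1 and the simplices of K are:

  0-simplices (9): a, b, c, d, e, f, g, h, i
  1-simplices (12): ab, ah, bc, bd, be, bf, bg, bh, bi, cf, di, eg

giving chain groups C_0 ≅ Z^9, C_1 ≅ Z^12.

The boundary map ∂_1: C_1 → C_0 sends each edge [p,q] (with p < q) to q − p. For instance
  ∂bf = f − b.
This gives a 9×12 integer matrix of rank 8; reducing to Smith normal form yields diagonal entries (1,1,1,1,1,1,1,1).

Computing H_k = (kernel of ∂_k) / (image of ∂_{k+1}):

  H_0: rank C_0 − rank ∂_1 = 9 − 8 = 1, and the invariant factors of ∂_1 are all 1, so H_0 ≅ Z.
  H_1: rank ker ∂_1 − rank ∂_2 = (12 − 8) − 0 = 4, and there is no ∂_2, so H_1 ≅ Z^4.

(K is a triangulation of a wedge of 4 circles.)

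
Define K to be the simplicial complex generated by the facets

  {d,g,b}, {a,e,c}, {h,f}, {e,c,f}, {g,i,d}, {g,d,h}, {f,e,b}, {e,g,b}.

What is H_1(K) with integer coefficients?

H_1 = Z.

K has 9 vertices, 16 edges, 7 triangles.
rank ∂_1 = 8, rank ∂_2 = 7 ⇒ b_1 = 16 − 8 − 7 = 1; all invariant factors of ∂_2 are 1 so no torsion. So H_1 ≅ Z.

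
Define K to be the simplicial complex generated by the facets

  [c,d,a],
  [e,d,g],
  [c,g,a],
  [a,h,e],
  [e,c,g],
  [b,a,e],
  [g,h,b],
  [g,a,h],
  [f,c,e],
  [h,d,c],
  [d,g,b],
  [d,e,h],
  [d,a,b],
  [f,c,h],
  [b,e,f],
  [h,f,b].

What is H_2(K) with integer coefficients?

H_2 ≅ Z.

Order the vertices as a < b < c < d < e < f < g < h. Listing each simplex with vertices in this order, K has dimension 2 with simplices:

  0-simplices (8): a, b, c, d, e, f, g, h
  1-simplices (24): ab, ac, ad, ae, ag, ah, bd, be, bf, bg, bh, cd, ce, cf, cg, ch, de, dg, dh, ef, eg, eh, fh, gh
  2-simplices (16): abd, abe, acd, acg, aeh, agh, bdg, bef, bfh, bgh, cdh, cef, ceg, cfh, deg, deh

giving chain groups C_0 ≅ Z^8, C_1 ≅ Z^24, C_2 ≅ Z^16.

∂_1: C_1 → C_0 is given by ∂[p,q] = [q] − [p].
The 8×24 boundary matrix has rank 7 and Smith normal form diag(1,1,1,1,1,1,1).

Boundary ∂_2: C_2 → C_1 maps a triangle to the signed sum of its edges. For instance
  ∂abe = be − ae + ab,
  ∂abd = bd − ad + ab.
The resulting 24×16 matrix has rank 15, and its Smith normal form has invariant factors (1,1,1,1,1,1,1,1,1,1,1,1,1,1,1).

Reading off H_k = ker ∂_k / im ∂_{k+1}:

  H_2: rank ker ∂_2 − rank ∂_3 = (16 − 15) − 0 = 1, and there is no ∂_3, so H_2 = Z.

(K is a triangulation of the torus T^2.)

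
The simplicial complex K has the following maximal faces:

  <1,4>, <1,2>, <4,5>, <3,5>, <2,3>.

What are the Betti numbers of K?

b_0 = 1, b_1 = 1.

Fix the vertex order 1 < 2 < 3 < 4 < 5 and write every simplex with vertices in increasing order. Then dim K = 1 and the simplices of K are:

  0-simplices (5): [1], [2], [3], [4], [5]
  1-simplices (5): [1,2], [1,4], [2,3], [3,5], [4,5]

giving chain groups C_0 ≅ Z^5, C_1 ≅ Z^5.

∂_1: C_1 → C_0 maps an edge to its endpoints' difference, ∂[p,q] = q − p.
As a 5×5 matrix over Z this has rank 4, with invariant factors (1,1,1,1).

Reading off H_k = ker ∂_k / im ∂_{k+1}:

  H_0: rank C_0 − rank ∂_1 = 5 − 4 = 1, and the invariant factors of ∂_1 are all 1, so H_0 ≅ Z.
  H_1: rank ker ∂_1 − rank ∂_2 = (5 − 4) − 0 = 1, and there is no ∂_2, so H_1 ≅ Z.

As a check, the Euler characteristic is 5 − 5 = 0, which agrees with 1 − 1 = 0.
(K is a triangulation of the circle S^1.)

Hence the Betti numbers are b_0 = 1, b_1 = 1.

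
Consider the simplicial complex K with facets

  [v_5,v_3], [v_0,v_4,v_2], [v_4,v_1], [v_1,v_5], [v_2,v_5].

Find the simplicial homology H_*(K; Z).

H_0 ≅ Z,  H_1 ≅ Z,  H_2 = 0.

We work with the vertex ordering v_0 < v_1 < v_2 < v_3 < v_4 < v_5. The simplices of K, each written with vertices in increasing order, are:

  0-simplices (6): [v_0], [v_1], [v_2], [v_3], [v_4], [v_5]
  1-simplices (7): [v_0,v_2], [v_0,v_4], [v_1,v_4], [v_1,v_5], [v_2,v_4], [v_2,v_5], [v_3,v_5]
  2-simplices (1): [v_0,v_2,v_4]

Hence C_0 ≅ Z^6, C_1 ≅ Z^7, C_2 ≅ Z^1.

Boundary ∂_1: C_1 → C_0 is given by ∂[p,q] = [q] − [p]. For instance
  ∂[v_2,v_4] = [v_4] − [v_2].
The resulting 6×7 matrix has rank 5, and its Smith normal form has invariant factors (1,1,1,1,1).

The boundary map ∂_2: C_2 → C_1 acts by ∂[p,q,r] = [q,r] − [p,r] + [p,q]. For instance
  ∂[v_0,v_2,v_4] = [v_2,v_4] − [v_0,v_4] + [v_0,v_2].
The resulting 7×1 matrix has rank 1, and its Smith normal form has invariant factors (1).

Reading off H_k = ker ∂_k / im ∂_{k+1}:

  H_0: rank C_0 − rank ∂_1 = 6 − 5 = 1, and the invariant factors of ∂_1 are all 1, so H_0 = Z.
  H_1: rank ker ∂_1 − rank ∂_2 = (7 − 5) − 1 = 1, and the invariant factors of ∂_2 are all 1, so H_1 = Z.
  H_2: rank ker ∂_2 − rank ∂_3 = (1 − 1) − 0 = 0, and there is no ∂_3, so H_2 = 0.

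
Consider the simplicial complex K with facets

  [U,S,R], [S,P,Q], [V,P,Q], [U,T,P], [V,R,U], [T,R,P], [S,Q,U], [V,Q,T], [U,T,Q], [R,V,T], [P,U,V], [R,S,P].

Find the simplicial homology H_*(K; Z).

H_0 = Z,  H_1 = Z/2,  H_2 = 0.

Order the vertices as P < Q < R < S < T < U < V. Listing each simplex with vertices in this order, K has dimension 2 with simplices:

  0-simplices (7): P, Q, R, S, T, U, V
  1-simplices (18): PQ, PR, PS, PT, PU, PV, QS, QT, QU, QV, RS, RT, RU, RV, SU, TU, TV, UV
  2-simplices (12): PQS, PQV, PRS, PRT, PTU, PUV, QSU, QTU, QTV, RSU, RTV, RUV

so the chain groups are C_0 ≅ Z^7, C_1 ≅ Z^18, C_2 ≅ Z^12.

∂_1: C_1 → C_0 sends each edge [p,q] (with p < q) to q − p. For instance
  ∂UV = V − U.
As a 7×18 matrix over Z this has rank 6, with invariant factors (1,1,1,1,1,1).

Boundary ∂_2: C_2 → C_1 sends each 2-simplex [p,q,r] to [q,r] − [p,r] + [p,q]. For instance
  ∂QTU = TU − QU + QT,
  ∂PQV = QV − PV + PQ.
The 18×12 boundary matrix has rank 12 and Smith normal form diag(1,1,1,1,1,1,1,1,1,1,1,2).

From H_k ≅ ker(∂_k) / im(∂_{k+1}) we obtain:

  H_0: rank C_0 − rank ∂_1 = 7 − 6 = 1, and the invariant factors of ∂_1 are all 1, so H_0 ≅ Z.
  H_1: rank ker ∂_1 − rank ∂_2 = (18 − 6) − 12 = 0, and ∂_2 has invariant factor 2 > 1, so H_1 ≅ Z/2.
  H_2: rank ker ∂_2 − rank ∂_3 = (12 − 12) − 0 = 0, and there is no ∂_3, so H_2 ≅ 0.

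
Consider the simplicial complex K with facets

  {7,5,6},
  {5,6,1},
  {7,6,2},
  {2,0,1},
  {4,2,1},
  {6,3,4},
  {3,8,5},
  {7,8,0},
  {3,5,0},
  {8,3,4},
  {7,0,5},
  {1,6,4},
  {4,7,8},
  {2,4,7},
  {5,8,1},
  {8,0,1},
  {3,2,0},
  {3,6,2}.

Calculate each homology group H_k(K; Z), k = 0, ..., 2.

K has 9 vertices, 27 edges, 18 triangles.
rank ∂_0 = 0, rank ∂_1 = 8 ⇒ b_0 = 9 − 0 − 8 = 1; all invariant factors of ∂_1 are 1 so no torsion. So H_0 ≅ Z.
rank ∂_1 = 8, rank ∂_2 = 18 ⇒ b_1 = 27 − 8 − 18 = 1; ∂_2 has invariant factor(s) [2] giving torsion. So H_1 ≅ Z ⊕ Z_2.
rank ∂_2 = 18, rank ∂_3 = 0 ⇒ b_2 = 18 − 18 − 0 = 0. So H_2 ≅ 0.

H_0 ≅ Z,  H_1 ≅ Z ⊕ Z_2,  H_2 = 0.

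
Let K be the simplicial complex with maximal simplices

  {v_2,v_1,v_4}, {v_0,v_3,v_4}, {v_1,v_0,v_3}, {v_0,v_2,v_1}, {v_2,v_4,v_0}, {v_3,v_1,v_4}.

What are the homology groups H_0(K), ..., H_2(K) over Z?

Order the vertices as v_0 < v_1 < v_2 < v_3 < v_4. Listing each simplex with vertices in this order, K has dimension 2 with simplices:

  0-simplices (5): [v_0], [v_1], [v_2], [v_3], [v_4]
  1-simplices (9): [v_0,v_1], [v_0,v_2], [v_0,v_3], [v_0,v_4], [v_1,v_2], [v_1,v_3], [v_1,v_4], [v_2,v_4], [v_3,v_4]
  2-simplices (6): [v_0,v_1,v_2], [v_0,v_1,v_3], [v_0,v_2,v_4], [v_0,v_3,v_4], [v_1,v_2,v_4], [v_1,v_3,v_4]

giving chain groups C_0 ≅ Z^5, C_1 ≅ Z^9, C_2 ≅ Z^6.

The boundary map ∂_1: C_1 → C_0 maps an edge to its endpoints' difference, ∂[p,q] = q − p.
As a 5×9 matrix over Z this has rank 4, with invariant factors (1,1,1,1).

∂_2: C_2 → C_1 sends each 2-simplex [p,q,r] to [q,r] − [p,r] + [p,q]. For instance
  ∂[v_1,v_3,v_4] = [v_3,v_4] − [v_1,v_4] + [v_1,v_3],
  ∂[v_0,v_1,v_3] = [v_1,v_3] − [v_0,v_3] + [v_0,v_1].
The resulting 9×6 matrix has rank 5, and its Smith normal form has invariant factors (1,1,1,1,1).

From H_k ≅ ker(∂_k) / im(∂_{k+1}) we obtain:

  H_0: rank C_0 − rank ∂_1 = 5 − 4 = 1, and the invariant factors of ∂_1 are all 1, so H_0 ≅ Z.
  H_1: rank ker ∂_1 − rank ∂_2 = (9 − 4) − 5 = 0, and the invariant factors of ∂_2 are all 1, so H_1 ≅ 0.
  H_2: rank ker ∂_2 − rank ∂_3 = (6 − 5) − 0 = 1, and there is no ∂_3, so H_2 ≅ Z.

As a check, the Euler characteristic is 5 − 9 + 6 = 2, which agrees with 1 − 0 + 1 = 2.
(K is a triangulation of the 2-sphere S^2.)

H_0 = Z,  H_1 = 0,  H_2 = Z.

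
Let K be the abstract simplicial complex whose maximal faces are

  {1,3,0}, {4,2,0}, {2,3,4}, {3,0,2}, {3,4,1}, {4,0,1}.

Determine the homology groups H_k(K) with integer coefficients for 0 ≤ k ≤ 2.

We work with the vertex ordering 0 < 1 < 2 < 3 < 4. The simplices of K, each written with vertices in increasing order, are:

  0-simplices (5): [0], [1], [2], [3], [4]
  1-simplices (9): [0,1], [0,2], [0,3], [0,4], [1,3], [1,4], [2,3], [2,4], [3,4]
  2-simplices (6): [0,1,3], [0,1,4], [0,2,3], [0,2,4], [1,3,4], [2,3,4]

so the chain groups are C_0 ≅ Z^5, C_1 ≅ Z^9, C_2 ≅ Z^6.

The boundary map ∂_1: C_1 → C_0 is given by ∂[p,q] = [q] − [p]. For instance
  ∂[1,4] = [4] − [1].
The resulting 5×9 matrix has rank 4, and its Smith normal form has invariant factors (1,1,1,1).

∂_2: C_2 → C_1 acts by ∂[p,q,r] = [q,r] − [p,r] + [p,q]. For instance
  ∂[0,1,3] = [1,3] − [0,3] + [0,1],
  ∂[1,3,4] = [3,4] − [1,4] + [1,3].
The 9×6 boundary matrix has rank 5 and Smith normal form diag(1,1,1,1,1).

Now H_k = ker ∂_k / im ∂_{k+1}, so:

  H_0: rank C_0 − rank ∂_1 = 5 − 4 = 1, and the invariant factors of ∂_1 are all 1, so H_0 ≅ Z.
  H_1: rank ker ∂_1 − rank ∂_2 = (9 − 4) − 5 = 0, and the invariant factors of ∂_2 are all 1, so H_1 ≅ 0.
  H_2: rank ker ∂_2 − rank ∂_3 = (6 − 5) − 0 = 1, and there is no ∂_3, so H_2 ≅ Z.

As a check, the Euler characteristic is 5 − 9 + 6 = 2, which agrees with 1 − 0 + 1 = 2.

H_0 ≅ Z,  H_1 = 0,  H_2 ≅ Z.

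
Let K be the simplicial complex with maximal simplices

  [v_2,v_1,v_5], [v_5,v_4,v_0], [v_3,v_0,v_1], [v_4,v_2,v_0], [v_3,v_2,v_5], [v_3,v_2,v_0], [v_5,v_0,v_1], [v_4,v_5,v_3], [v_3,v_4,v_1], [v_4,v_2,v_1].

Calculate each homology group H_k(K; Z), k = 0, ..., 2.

Fix the vertex order v_0 < v_1 < v_2 < v_3 < v_4 < v_5 and write every simplex with vertices in increasing order. Then dim K = 2 and the simplices of K are:

  0-simplices (6): [v_0], [v_1], [v_2], [v_3], [v_4], [v_5]
  1-simplices (15): (15 of them)
  2-simplices (10): [v_0,v_1,v_3], [v_0,v_1,v_5], [v_0,v_2,v_3], [v_0,v_2,v_4], [v_0,v_4,v_5], [v_1,v_2,v_4], [v_1,v_2,v_5], [v_1,v_3,v_4], [v_2,v_3,v_5], [v_3,v_4,v_5]

so the chain groups are C_0 ≅ Z^6, C_1 ≅ Z^15, C_2 ≅ Z^10.

The boundary map ∂_1: C_1 → C_0 maps an edge to its endpoints' difference, ∂[p,q] = q − p.
The resulting 6×15 matrix has rank 5, and its Smith normal form has invariant factors (1,1,1,1,1).

Boundary ∂_2: C_2 → C_1 maps a triangle to the signed sum of its edges. For instance
  ∂[v_0,v_1,v_3] = [v_1,v_3] − [v_0,v_3] + [v_0,v_1],
  ∂[v_2,v_3,v_5] = [v_3,v_5] − [v_2,v_5] + [v_2,v_3].
This gives a 15×10 integer matrix of rank 10; reducing to Smith normal form yields diagonal entries (1,1,1,1,1,1,1,1,1,2).

Now H_k = ker ∂_k / im ∂_{k+1}, so:

  H_0: rank C_0 − rank ∂_1 = 6 − 5 = 1, and the invariant factors of ∂_1 are all 1, so H_0 ≅ Z.
  H_1: rank ker ∂_1 − rank ∂_2 = (15 − 5) − 10 = 0, and ∂_2 has invariant factor 2 > 1, so H_1 ≅ Z/2.
  H_2: rank ker ∂_2 − rank ∂_3 = (10 − 10) − 0 = 0, and there is no ∂_3, so H_2 ≅ 0.

(K is a triangulation of the real projective plane RP^2.)

H_0 = Z,  H_1 = Z/2,  H_2 = 0.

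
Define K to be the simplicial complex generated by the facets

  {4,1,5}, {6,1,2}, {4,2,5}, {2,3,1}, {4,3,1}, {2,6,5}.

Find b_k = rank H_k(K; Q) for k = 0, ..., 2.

b_0 = 1, b_1 = 1, b_2 = 0.

Order the vertices as 1 < 2 < 3 < 4 < 5 < 6. Listing each simplex with vertices in this order, K has dimension 2 with simplices:

  0-simplices (6): [1], [2], [3], [4], [5], [6]
  1-simplices (12): [1,2], [1,3], [1,4], [1,5], [1,6], [2,3], [2,4], [2,5], [2,6], [3,4], [4,5], [5,6]
  2-simplices (6): [1,2,3], [1,2,6], [1,3,4], [1,4,5], [2,4,5], [2,5,6]

Hence C_0 ≅ Z^6, C_1 ≅ Z^12, C_2 ≅ Z^6.

∂_1: C_1 → C_0 sends each edge [p,q] (with p < q) to q − p.
As a 6×12 matrix over Z this has rank 5, with invariant factors (1,1,1,1,1).

Boundary ∂_2: C_2 → C_1 acts by ∂[p,q,r] = [q,r] − [p,r] + [p,q]. For instance
  ∂[1,4,5] = [4,5] − [1,5] + [1,4],
  ∂[1,2,6] = [2,6] − [1,6] + [1,2].
As a 12×6 matrix over Z this has rank 6, with invariant factors (1,1,1,1,1,1).

From H_k ≅ ker(∂_k) / im(∂_{k+1}) we obtain:

  H_0: rank C_0 − rank ∂_1 = 6 − 5 = 1, and the invariant factors of ∂_1 are all 1, so H_0 ≅ Z.
  H_1: rank ker ∂_1 − rank ∂_2 = (12 − 5) − 6 = 1, and the invariant factors of ∂_2 are all 1, so H_1 ≅ Z.
  H_2: rank ker ∂_2 − rank ∂_3 = (6 − 6) − 0 = 0, and there is no ∂_3, so H_2 ≅ 0.

As a check, the Euler characteristic is 6 − 12 + 6 = 0, which agrees with 1 − 1 + 0 = 0.

Hence the Betti numbers are b_0 = 1, b_1 = 1, b_2 = 0.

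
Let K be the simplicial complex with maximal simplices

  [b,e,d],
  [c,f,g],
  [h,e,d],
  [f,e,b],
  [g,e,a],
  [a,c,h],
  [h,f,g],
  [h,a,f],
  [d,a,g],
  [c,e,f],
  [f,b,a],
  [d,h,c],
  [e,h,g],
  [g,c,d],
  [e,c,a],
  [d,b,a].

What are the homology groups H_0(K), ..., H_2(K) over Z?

Fix the vertex order a < b < c < d < e < f < g < h and write every simplex with vertices in increasing order. Then dim K = 2 and the simplices of K are:

  0-simplices (8): a, b, c, d, e, f, g, h
  1-simplices (24): ab, ac, ad, ae, af, ag, ah, bd, be, bf, cd, ce, cf, cg, ch, de, dg, dh, ef, eg, eh, fg, fh, gh
  2-simplices (16): abd, abf, ace, ach, adg, aeg, afh, bde, bef, cdg, cdh, cef, cfg, deh, egh, fgh

giving chain groups C_0 ≅ Z^8, C_1 ≅ Z^24, C_2 ≅ Z^16.

∂_1: C_1 → C_0 sends each edge [p,q] (with p < q) to q − p. For instance
  ∂cd = d − c.
As a 8×24 matrix over Z this has rank 7, with invariant factors (1,1,1,1,1,1,1).

Boundary ∂_2: C_2 → C_1 maps a triangle to the signed sum of its edges. For instance
  ∂aeg = eg − ag + ae,
  ∂deh = eh − dh + de.
The 24×16 boundary matrix has rank 15 and Smith normal form diag(1,1,1,1,1,1,1,1,1,1,1,1,1,1,1).

Reading off H_k = ker ∂_k / im ∂_{k+1}:

  H_0: rank C_0 − rank ∂_1 = 8 − 7 = 1, and the invariant factors of ∂_1 are all 1, so H_0 ≅ Z.
  H_1: rank ker ∂_1 − rank ∂_2 = (24 − 7) − 15 = 2, and the invariant factors of ∂_2 are all 1, so H_1 ≅ Z^2.
  H_2: rank ker ∂_2 − rank ∂_3 = (16 − 15) − 0 = 1, and there is no ∂_3, so H_2 ≅ Z.

As a check, the Euler characteristic is 8 − 24 + 16 = 0, which agrees with 1 − 2 + 1 = 0.
(K is a triangulation of the torus T^2.)

H_0 ≅ Z,  H_1 ≅ Z^2,  H_2 ≅ Z.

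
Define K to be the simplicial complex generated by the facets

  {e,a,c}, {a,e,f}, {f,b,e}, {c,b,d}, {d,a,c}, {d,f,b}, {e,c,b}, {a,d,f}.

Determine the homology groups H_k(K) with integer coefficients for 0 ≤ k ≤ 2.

Take the total order a < b < c < d < e < f on the vertex set. Then K (dimension 2) consists of the simplices:

  0-simplices (6): a, b, c, d, e, f
  1-simplices (12): ac, ad, ae, af, bc, bd, be, bf, cd, ce, df, ef
  2-simplices (8): acd, ace, adf, aef, bcd, bce, bdf, bef

so the chain groups are C_0 ≅ Z^6, C_1 ≅ Z^12, C_2 ≅ Z^8.

The boundary map ∂_1: C_1 → C_0 sends each edge [p,q] (with p < q) to q − p. For instance
  ∂ce = e − c.
This gives a 6×12 integer matrix of rank 5; reducing to Smith normal form yields diagonal entries (1,1,1,1,1).

The boundary map ∂_2: C_2 → C_1 sends each 2-simplex [p,q,r] to [q,r] − [p,r] + [p,q]. For instance
  ∂bef = ef − bf + be,
  ∂bcd = cd − bd + bc.
The resulting 12×8 matrix has rank 7, and its Smith normal form has invariant factors (1,1,1,1,1,1,1).

From H_k ≅ ker(∂_k) / im(∂_{k+1}) we obtain:

  H_0: rank C_0 − rank ∂_1 = 6 − 5 = 1, and the invariant factors of ∂_1 are all 1, so H_0 ≅ Z.
  H_1: rank ker ∂_1 − rank ∂_2 = (12 − 5) − 7 = 0, and the invariant factors of ∂_2 are all 1, so H_1 ≅ 0.
  H_2: rank ker ∂_2 − rank ∂_3 = (8 − 7) − 0 = 1, and there is no ∂_3, so H_2 ≅ Z.

As a check, the Euler characteristic is 6 − 12 + 8 = 2, which agrees with 1 − 0 + 1 = 2.

H_0 = Z,  H_1 = 0,  H_2 = Z.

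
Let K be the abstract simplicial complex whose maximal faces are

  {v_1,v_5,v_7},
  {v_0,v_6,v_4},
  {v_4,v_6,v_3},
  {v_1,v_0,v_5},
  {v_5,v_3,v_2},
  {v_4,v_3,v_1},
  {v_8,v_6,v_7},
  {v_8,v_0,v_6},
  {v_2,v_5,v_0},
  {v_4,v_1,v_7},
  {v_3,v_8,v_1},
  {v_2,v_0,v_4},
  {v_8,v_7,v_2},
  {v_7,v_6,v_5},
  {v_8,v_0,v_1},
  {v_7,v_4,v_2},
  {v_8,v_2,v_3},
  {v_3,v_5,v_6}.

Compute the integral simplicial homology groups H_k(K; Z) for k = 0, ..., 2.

We work with the vertex ordering v_0 < v_1 < v_2 < v_3 < v_4 < v_5 < v_6 < v_7 < v_8. The simplices of K, each written with vertices in increasing order, are:

  0-simplices (9): [v_0], [v_1], [v_2], [v_3], [v_4], [v_5], [v_6], [v_7], [v_8]
  1-simplices (27): (27 of them)
  2-simplices (18): (18 of them)

giving chain groups C_0 ≅ Z^9, C_1 ≅ Z^27, C_2 ≅ Z^18.

The boundary map ∂_1: C_1 → C_0 maps an edge to its endpoints' difference, ∂[p,q] = q − p. For instance
  ∂[v_2,v_4] = [v_4] − [v_2].
The 9×27 boundary matrix has rank 8 and Smith normal form diag(1,1,1,1,1,1,1,1).

∂_2: C_2 → C_1 acts by ∂[p,q,r] = [q,r] − [p,r] + [p,q]. For instance
  ∂[v_2,v_3,v_5] = [v_3,v_5] − [v_2,v_5] + [v_2,v_3],
  ∂[v_3,v_4,v_6] = [v_4,v_6] − [v_3,v_6] + [v_3,v_4].
This gives a 27×18 integer matrix of rank 17; reducing to Smith normal form yields diagonal entries (1,1,1,1,1,1,1,1,1,1,1,1,1,1,1,1,1).

From H_k ≅ ker(∂_k) / im(∂_{k+1}) we obtain:

  H_0: rank C_0 − rank ∂_1 = 9 − 8 = 1, and the invariant factors of ∂_1 are all 1, so H_0 ≅ Z.
  H_1: rank ker ∂_1 − rank ∂_2 = (27 − 8) − 17 = 2, and the invariant factors of ∂_2 are all 1, so H_1 ≅ Z^2.
  H_2: rank ker ∂_2 − rank ∂_3 = (18 − 17) − 0 = 1, and there is no ∂_3, so H_2 ≅ Z.

As a check, the Euler characteristic is 9 − 27 + 18 = 0, which agrees with 1 − 2 + 1 = 0.

H_0 = Z,  H_1 = Z^2,  H_2 = Z.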